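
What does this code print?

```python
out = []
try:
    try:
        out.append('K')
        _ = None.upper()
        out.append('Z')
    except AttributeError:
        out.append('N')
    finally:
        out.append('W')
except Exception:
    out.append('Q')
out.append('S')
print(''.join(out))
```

Execution trace: 'K' (inner try body) → 'N' (inner except AttributeError) → 'W' (inner finally) → 'S' (after the try/except). Output: KNWS

Answer: KNWS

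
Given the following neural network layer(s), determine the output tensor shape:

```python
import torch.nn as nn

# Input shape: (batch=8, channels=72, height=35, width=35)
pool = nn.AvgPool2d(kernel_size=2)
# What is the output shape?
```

Input: (8, 72, 35, 35) -> Output: (8, 72, 17, 17)

Answer: (8, 72, 17, 17)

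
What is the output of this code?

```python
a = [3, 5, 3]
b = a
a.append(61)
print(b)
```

Key concept: basic list aliasing.
Step by step:
`a = [3, 5, 3]` → a = [3, 5, 3]
`b = a` → b = [3, 5, 3] (same object as a)
`a.append(61)` → a = [3, 5, 3, 61] (same object as b); b = [3, 5, 3, 61] (same object as a)
`print(b)` → prints [3, 5, 3, 61]

Answer: [3, 5, 3, 61]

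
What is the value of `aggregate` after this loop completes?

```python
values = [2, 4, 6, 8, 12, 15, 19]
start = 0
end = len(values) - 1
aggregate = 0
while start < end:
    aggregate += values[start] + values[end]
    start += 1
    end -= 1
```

Sum of pairs from ends
`aggregate` takes the values: 0 → 21 → 40 → 58

Answer: 58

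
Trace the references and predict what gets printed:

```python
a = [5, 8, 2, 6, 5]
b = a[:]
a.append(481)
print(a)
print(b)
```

Key concept: slice [:] creates copy.
Step by step:
`a = [5, 8, 2, 6, 5]` → a = [5, 8, 2, 6, 5]
`b = a[:]` → b = [5, 8, 2, 6, 5]
`a.append(481)` → a = [5, 8, 2, 6, 5, 481]
`print(a)` → prints [5, 8, 2, 6, 5, 481]
`print(b)` → prints [5, 8, 2, 6, 5]

Answer:
[5, 8, 2, 6, 5, 481]
[5, 8, 2, 6, 5]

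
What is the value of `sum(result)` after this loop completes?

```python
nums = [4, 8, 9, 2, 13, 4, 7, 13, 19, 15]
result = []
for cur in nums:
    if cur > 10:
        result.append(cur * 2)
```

Sum of doubled values > 10
`result` takes the values: [] → [26] → [26, 26] → [26, 26, 38] → [26, 26, 38, 30]
So `sum(result)` = 120

Answer: 120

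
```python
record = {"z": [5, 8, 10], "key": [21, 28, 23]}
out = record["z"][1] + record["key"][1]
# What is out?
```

Trace:
`record = {"z": [5, 8, 10], "key": [21, 28, 23]}` → record = {'z': [5, 8, 10], 'key': [21, 28, 23]}
`out = record["z"][1] + record["key"][1]` → out = 36
So out = 36

Answer: 36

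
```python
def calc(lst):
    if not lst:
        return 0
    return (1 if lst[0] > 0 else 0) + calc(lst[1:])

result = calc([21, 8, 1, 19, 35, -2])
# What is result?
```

Count of positive elements in [21, 8, 1, 19, 35, -2] = 5

Answer: 5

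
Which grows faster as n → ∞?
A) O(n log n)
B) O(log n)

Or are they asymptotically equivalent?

O(n log n) vs O(log n): Higher order terms dominate.

Answer: A) O(n log n) grows faster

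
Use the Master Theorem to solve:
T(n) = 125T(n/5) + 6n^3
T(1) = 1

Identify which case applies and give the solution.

a=125, b=5, f(n)=6n^3. log_5(125) = 3. Since c=3 = 3, Case 2 applies: T(n) = Θ(n^log_b(a) · log n) = O(n^3 log n).

Answer: O(n^3 log n) - Case 2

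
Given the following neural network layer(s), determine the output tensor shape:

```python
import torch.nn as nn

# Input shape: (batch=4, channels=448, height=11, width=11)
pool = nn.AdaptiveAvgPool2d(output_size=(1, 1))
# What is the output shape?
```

Input: (4, 448, 11, 11) -> Output: (4, 448, 1, 1)

Answer: (4, 448, 1, 1)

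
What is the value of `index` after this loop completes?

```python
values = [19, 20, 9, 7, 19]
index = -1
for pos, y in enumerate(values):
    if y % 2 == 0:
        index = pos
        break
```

First even number index in [19, 20, 9, 7, 19]
`index` takes the values: -1 → 1

Answer: 1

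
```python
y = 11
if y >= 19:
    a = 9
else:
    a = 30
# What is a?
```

Trace:
`y = 11` → y = 11
`if y >= 19: ...` → y >= 19 is False, take else branch → a = 30
So a = 30

Answer: 30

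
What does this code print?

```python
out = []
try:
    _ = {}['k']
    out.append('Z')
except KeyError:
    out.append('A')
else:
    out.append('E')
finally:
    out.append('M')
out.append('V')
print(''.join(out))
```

Execution trace: 'A' (except KeyError) → 'M' (finally) → 'V' (after the try/except). Output: AMV

Answer: AMV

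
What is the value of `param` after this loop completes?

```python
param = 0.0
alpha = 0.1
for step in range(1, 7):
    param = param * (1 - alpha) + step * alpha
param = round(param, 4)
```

Moving average with lr=0.1
`param` takes the values: 0.0 → 0.1 → 0.29 → 0.561 → 0.9049 → 1.31441 → 1.782969 → 1.783

Answer: 1.783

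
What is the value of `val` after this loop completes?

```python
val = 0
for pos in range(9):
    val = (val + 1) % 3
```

Increment mod 3, 9 times = 0
`val` takes the values: 0 → 1 → 2 → 0 → 1 → 2 → 0 → 1 → 2 → 0

Answer: 0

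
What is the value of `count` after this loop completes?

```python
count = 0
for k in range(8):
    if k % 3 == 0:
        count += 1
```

Count numbers divisible by 3 in range(8)
`count` takes the values: 0 → 1 → 2 → 3

Answer: 3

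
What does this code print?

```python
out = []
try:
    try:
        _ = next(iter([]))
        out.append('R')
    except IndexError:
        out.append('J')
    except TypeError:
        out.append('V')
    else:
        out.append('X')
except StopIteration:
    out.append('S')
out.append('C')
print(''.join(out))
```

Execution trace: 'S' (outer except StopIteration) → 'C' (after the try/except). Output: SC

Answer: SC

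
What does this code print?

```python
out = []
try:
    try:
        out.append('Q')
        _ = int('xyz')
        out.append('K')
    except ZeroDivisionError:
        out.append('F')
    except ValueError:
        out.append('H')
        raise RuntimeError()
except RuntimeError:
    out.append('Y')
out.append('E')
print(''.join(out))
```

Execution trace: 'Q' (inner try body) → 'H' (inner except ValueError) → 'Y' (outer except RuntimeError) → 'E' (after the try/except). Output: QHYE

Answer: QHYE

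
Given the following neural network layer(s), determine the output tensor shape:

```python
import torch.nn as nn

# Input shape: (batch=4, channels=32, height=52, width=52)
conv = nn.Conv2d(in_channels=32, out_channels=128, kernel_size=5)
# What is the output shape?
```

Input: (4, 32, 52, 52) -> Output: (4, 128, 48, 48)

Answer: (4, 128, 48, 48)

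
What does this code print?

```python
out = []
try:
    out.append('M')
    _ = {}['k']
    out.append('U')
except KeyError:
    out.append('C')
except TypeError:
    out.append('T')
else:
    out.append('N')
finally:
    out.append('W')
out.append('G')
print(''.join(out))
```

Execution trace: 'M' (try body) → 'C' (except KeyError) → 'W' (finally) → 'G' (after the try/except). Output: MCWG

Answer: MCWG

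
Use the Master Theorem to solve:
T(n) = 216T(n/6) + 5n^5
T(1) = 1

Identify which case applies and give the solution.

a=216, b=6, f(n)=5n^5. log_6(216) = 3. Since c=5 > 3 and the regularity condition holds (216(n/6)^5 = (216/6^5)n^5 with 216/6^5 < 1), Case 3 applies: T(n) = Θ(f(n)) = O(n^5).

Answer: O(n^5) - Case 3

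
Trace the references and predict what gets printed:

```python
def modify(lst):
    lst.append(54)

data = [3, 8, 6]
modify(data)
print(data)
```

Key concept: function modifies passed list.
Step by step:
`data = [3, 8, 6]` → data = [3, 8, 6]
`modify(data)` → data = [3, 8, 6, 54]
`print(data)` → prints [3, 8, 6, 54]

Answer: [3, 8, 6, 54]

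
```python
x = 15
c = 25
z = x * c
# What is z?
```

Trace:
`x = 15` → x = 15
`c = 25` → c = 25
`z = x * c` → z = 375
So z = 375

Answer: 375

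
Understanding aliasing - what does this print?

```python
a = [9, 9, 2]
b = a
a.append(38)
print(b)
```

Key concept: basic list aliasing.
Step by step:
`a = [9, 9, 2]` → a = [9, 9, 2]
`b = a` → b = [9, 9, 2] (same object as a)
`a.append(38)` → a = [9, 9, 2, 38] (same object as b); b = [9, 9, 2, 38] (same object as a)
`print(b)` → prints [9, 9, 2, 38]

Answer: [9, 9, 2, 38]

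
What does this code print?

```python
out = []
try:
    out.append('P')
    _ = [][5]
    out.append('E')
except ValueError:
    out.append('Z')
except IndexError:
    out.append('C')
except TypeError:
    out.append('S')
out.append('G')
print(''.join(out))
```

Execution trace: 'P' (try body) → 'C' (except IndexError) → 'G' (after the try/except). Output: PCG

Answer: PCG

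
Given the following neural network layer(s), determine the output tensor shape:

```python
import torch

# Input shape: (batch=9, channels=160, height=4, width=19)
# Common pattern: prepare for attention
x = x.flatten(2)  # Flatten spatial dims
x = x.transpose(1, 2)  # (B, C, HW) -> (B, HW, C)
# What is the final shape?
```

Input: (9, 160, 4, 19) -> after flatten(2): (9, 160, 76) -> Output: (9, 76, 160)

Answer: (9, 76, 160)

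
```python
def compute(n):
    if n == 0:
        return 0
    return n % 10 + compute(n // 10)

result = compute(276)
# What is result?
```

Sum of digits of 276: 6 + 7 + 2 = 15

Answer: 15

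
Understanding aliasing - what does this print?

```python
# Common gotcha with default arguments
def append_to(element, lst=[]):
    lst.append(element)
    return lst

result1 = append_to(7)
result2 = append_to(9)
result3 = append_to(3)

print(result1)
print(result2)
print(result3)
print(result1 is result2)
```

Key concept: mutable default argument gotcha.
Step by step:
`result1 = append_to(7)` → result1 = [7]
`result2 = append_to(9)` → result1 = [7, 9] (same object as result2); result2 = [7, 9] (same object as result1)
`result3 = append_to(3)` → result1 = [7, 9, 3] (same object as result2, result3); result2 = [7, 9, 3] (same object as result1, result3); result3 = [7, 9, 3] (same object as result1, result2)
`print(result1)` → prints [7, 9, 3]
`print(result2)` → prints [7, 9, 3]
`print(result3)` → prints [7, 9, 3]
`print(result1 is result2)` → prints True

Answer:
[7, 9, 3]
[7, 9, 3]
[7, 9, 3]
True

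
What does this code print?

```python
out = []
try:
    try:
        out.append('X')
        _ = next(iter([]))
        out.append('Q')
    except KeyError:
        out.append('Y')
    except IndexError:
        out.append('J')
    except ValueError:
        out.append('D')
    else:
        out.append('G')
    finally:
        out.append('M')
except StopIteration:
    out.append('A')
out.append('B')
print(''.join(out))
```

Execution trace: 'X' (inner try body) → 'M' (inner finally) → 'A' (outer except StopIteration) → 'B' (after the try/except). Output: XMAB

Answer: XMAB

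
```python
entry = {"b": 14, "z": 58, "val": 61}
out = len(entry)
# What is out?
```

Trace:
`entry = {"b": 14, "z": 58, "val": 61}` → entry = {'b': 14, 'z': 58, 'val': 61}
`out = len(entry)` → out = 3
So out = 3

Answer: 3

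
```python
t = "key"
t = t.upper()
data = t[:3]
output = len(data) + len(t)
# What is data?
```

Trace:
`t = "key"` → t = 'key'
`t = t.upper()` → t = 'KEY'
`data = t[:3]` → data = 'KEY'
`output = len(data) + len(t)` → output = 6
So data = 'KEY'

Answer: 'KEY'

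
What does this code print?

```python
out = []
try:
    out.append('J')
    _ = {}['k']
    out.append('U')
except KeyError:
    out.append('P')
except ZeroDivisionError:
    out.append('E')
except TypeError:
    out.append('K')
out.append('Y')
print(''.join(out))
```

Execution trace: 'J' (try body) → 'P' (except KeyError) → 'Y' (after the try/except). Output: JPY

Answer: JPY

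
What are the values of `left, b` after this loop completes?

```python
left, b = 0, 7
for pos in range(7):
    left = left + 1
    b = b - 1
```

left goes 0→7, b goes 7→0
`left, b` takes the values: (0, 7) → (1, 7) → (1, 6) → (2, 6) → (2, 5) → (3, 5) → (3, 4) → (4, 4) → (4, 3) → (5, 3) → (5, 2) → (6, 2) → (6, 1) → (7, 1) → (7, 0)

Answer: 7, 0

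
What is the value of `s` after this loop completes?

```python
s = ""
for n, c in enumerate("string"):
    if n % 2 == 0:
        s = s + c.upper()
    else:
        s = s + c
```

Uppercase even positions in 'string'
`s` takes the values: "" → "S" → "St" → "StR" → "StRi" → "StRiN" → "StRiNg"

Answer: "StRiNg"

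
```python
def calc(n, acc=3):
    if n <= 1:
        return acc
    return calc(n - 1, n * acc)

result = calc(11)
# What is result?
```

Accumulator trace (n, acc): (11, 3) -> (10, 33) -> (9, 330) -> (8, 2970) -> (7, 23760) -> (6, 166320) -> (5, 997920) -> (4, 4989600) -> (3, 19958400) -> (2, 59875200) -> (1, 119750400) -> return 119750400

Answer: 119750400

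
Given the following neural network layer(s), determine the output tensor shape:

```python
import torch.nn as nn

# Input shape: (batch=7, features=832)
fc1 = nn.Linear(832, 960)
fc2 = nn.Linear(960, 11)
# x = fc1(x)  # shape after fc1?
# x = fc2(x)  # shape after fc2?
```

Input: (7, 832) -> after fc1: (7, 960) -> Output: (7, 11)

Answer: (7, 11)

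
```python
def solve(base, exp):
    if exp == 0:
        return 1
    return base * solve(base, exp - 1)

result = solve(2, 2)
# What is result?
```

solve(2, 2) = 2 * 2 = 4

Answer: 4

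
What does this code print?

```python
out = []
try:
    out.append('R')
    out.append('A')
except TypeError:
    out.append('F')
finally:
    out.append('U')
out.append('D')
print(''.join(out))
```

Execution trace: 'R' (try body) → 'A' (try body, no exception) → 'U' (finally) → 'D' (after the try/except). Output: RAUD

Answer: RAUD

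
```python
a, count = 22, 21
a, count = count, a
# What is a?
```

Trace:
`a, count = 22, 21` → a = 22; count = 21
`a, count = count, a` → a = 21; count = 22
So a = 21

Answer: 21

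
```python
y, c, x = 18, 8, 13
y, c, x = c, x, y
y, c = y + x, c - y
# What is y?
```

Trace:
`y, c, x = 18, 8, 13` → y = 18; c = 8; x = 13
`y, c, x = c, x, y` → y = 8; c = 13; x = 18
`y, c = y + x, c - y` → y = 26; c = 5
So y = 26

Answer: 26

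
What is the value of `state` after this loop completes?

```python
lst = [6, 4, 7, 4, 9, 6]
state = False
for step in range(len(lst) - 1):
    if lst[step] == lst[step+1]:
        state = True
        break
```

Check consecutive duplicates in [6, 4, 7, 4, 9, 6]
`state` takes the values: False

Answer: False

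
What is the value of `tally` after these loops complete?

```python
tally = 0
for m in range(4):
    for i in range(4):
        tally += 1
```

4 * 4 = 16
`tally` takes the values: 0 → 1 → 2 → 3 → 4 → 5 → 6 → 7 → 8 → 9 → 10 → 11 → 12 → 13 → 14 → 15 → 16

Answer: 16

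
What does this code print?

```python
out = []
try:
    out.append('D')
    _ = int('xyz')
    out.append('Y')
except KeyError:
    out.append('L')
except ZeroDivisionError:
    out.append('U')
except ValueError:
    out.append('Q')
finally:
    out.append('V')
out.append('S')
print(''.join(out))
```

Execution trace: 'D' (try body) → 'Q' (except ValueError) → 'V' (finally) → 'S' (after the try/except). Output: DQVS

Answer: DQVS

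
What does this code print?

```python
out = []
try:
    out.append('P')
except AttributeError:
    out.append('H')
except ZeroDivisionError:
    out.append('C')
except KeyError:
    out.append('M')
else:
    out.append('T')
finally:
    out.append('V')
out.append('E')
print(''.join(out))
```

Execution trace: 'P' (try body, no exception) → 'T' (else) → 'V' (finally) → 'E' (after the try/except). Output: PTVE

Answer: PTVE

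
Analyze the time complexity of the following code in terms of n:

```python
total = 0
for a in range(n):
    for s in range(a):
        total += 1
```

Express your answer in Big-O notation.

Each loop level contributes: n × n. Multiplying the contributions gives O(n^2).

Answer: O(n^2)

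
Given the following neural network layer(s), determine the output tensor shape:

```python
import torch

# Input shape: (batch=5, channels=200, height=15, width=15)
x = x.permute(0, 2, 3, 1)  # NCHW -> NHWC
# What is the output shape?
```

Input: (5, 200, 15, 15) -> Output: (5, 15, 15, 200)

Answer: (5, 15, 15, 200)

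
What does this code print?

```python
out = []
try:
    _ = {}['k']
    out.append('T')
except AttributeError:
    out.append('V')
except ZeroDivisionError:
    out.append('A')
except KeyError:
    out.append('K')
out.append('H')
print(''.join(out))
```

Execution trace: 'K' (except KeyError) → 'H' (after the try/except). Output: KH

Answer: KH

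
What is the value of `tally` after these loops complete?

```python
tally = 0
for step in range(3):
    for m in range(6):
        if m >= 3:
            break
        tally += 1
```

Inner breaks at 3, outer runs 3 times
`tally` takes the values: 0 → 1 → 2 → 3 → 4 → 5 → 6 → 7 → 8 → 9

Answer: 9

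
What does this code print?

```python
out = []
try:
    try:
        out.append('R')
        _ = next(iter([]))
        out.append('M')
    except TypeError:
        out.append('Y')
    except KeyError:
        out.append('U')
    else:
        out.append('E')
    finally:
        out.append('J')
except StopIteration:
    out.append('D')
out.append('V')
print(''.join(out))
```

Execution trace: 'R' (try body) → 'J' (finally) → 'D' (outer except StopIteration) → 'V' (after the try/except). Output: RJDV

Answer: RJDV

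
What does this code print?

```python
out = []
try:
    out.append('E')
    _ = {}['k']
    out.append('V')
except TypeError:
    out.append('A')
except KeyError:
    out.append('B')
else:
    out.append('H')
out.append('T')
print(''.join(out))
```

Execution trace: 'E' (try body) → 'B' (except KeyError) → 'T' (after the try/except). Output: EBT

Answer: EBT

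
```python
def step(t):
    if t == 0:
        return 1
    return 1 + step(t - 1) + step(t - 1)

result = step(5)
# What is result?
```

step(t) = 1 + 2·step(t-1), step(0)=1. Closed form: (1+1)·2^5 - 1 = 63.

Answer: 63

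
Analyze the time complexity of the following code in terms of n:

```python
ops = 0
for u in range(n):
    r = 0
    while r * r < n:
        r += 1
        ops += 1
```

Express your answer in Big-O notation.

Each loop level contributes: n × √n. Multiplying the contributions gives O(n√n).

Answer: O(n√n)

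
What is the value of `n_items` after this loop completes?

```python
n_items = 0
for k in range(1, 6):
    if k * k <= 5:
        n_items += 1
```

Count numbers where k² ≤ 5
`n_items` takes the values: 0 → 1 → 2

Answer: 2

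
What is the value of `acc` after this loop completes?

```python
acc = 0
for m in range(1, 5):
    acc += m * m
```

Sum of squares 1² to 4² = 30
`acc` takes the values: 0 → 1 → 5 → 14 → 30

Answer: 30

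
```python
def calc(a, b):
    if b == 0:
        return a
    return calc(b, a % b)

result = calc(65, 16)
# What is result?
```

calc(65, 16) -> calc(16, 1) -> calc(1, 0) -> 1

Answer: 1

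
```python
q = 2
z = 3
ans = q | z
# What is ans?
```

Trace:
`q = 2` → q = 2
`z = 3` → z = 3
`ans = q | z` → ans = 3
So ans = 3

Answer: 3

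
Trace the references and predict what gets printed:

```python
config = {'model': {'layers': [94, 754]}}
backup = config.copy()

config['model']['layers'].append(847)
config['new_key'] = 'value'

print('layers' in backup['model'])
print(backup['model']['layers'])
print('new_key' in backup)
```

Key concept: shallow copy gotcha with nested dict.
Step by step:
`config = {'model': {'layers': [94, 754]}}` → config = {'model': {'layers': [94, 754]}}
`backup = config.copy()` → backup = {'model': {'layers': [94, 754]}}
`config['model']['layers'].append(847)` → config = {'model': {'layers': [94, 754, 847]}}; backup = {'model': {'layers': [94, 754, 847]}}
`config['new_key'] = 'value'` → config = {'model': {'layers': [94, 754, 847]}, 'new_key': 'value'}
`print('layers' in backup['model'])` → prints True
`print(backup['model']['layers'])` → prints [94, 754, 847]
`print('new_key' in backup)` → prints False

Answer:
True
[94, 754, 847]
False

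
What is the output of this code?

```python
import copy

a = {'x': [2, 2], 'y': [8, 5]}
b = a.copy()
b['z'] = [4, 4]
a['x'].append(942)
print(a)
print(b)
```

Key concept: shallow copy of dict with mutable values.
Step by step:
`a = {'x': [2, 2], 'y': [8, 5]}` → a = {'x': [2, 2], 'y': [8, 5]}
`b = a.copy()` → b = {'x': [2, 2], 'y': [8, 5]}
`b['z'] = [4, 4]` → b = {'x': [2, 2], 'y': [8, 5], 'z': [4, 4]}
`a['x'].append(942)` → a = {'x': [2, 2, 942], 'y': [8, 5]}; b = {'x': [2, 2, 942], 'y': [8, 5], 'z': [4, 4]}
`print(a)` → prints {'x': [2, 2, 942], 'y': [8, 5]}
`print(b)` → prints {'x': [2, 2, 942], 'y': [8, 5], 'z': [4, 4]}

Answer:
{'x': [2, 2, 942], 'y': [8, 5]}
{'x': [2, 2, 942], 'y': [8, 5], 'z': [4, 4]}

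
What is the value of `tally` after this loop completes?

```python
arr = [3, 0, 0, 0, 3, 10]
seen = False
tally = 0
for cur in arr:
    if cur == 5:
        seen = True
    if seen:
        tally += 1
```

Count elements after first 5 in [3, 0, 0, 0, 3, 10]
`tally` takes the values: 0

Answer: 0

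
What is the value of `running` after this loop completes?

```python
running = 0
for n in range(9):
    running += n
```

Sum of 0 to 8 = 36
`running` takes the values: 0 → 1 → 3 → 6 → 10 → 15 → 21 → 28 → 36

Answer: 36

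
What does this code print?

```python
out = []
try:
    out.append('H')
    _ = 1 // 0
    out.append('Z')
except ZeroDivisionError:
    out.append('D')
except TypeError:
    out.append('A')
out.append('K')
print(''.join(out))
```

Execution trace: 'H' (try body) → 'D' (except ZeroDivisionError) → 'K' (after the try/except). Output: HDK

Answer: HDK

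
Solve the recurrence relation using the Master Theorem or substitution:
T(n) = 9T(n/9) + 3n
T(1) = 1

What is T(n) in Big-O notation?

By Master Theorem: a=9, b=9, f(n)=3n. Since log_9(9) = 1 and f(n) = Θ(n^1), Case 2 applies. T(n) = O(n log n).

Answer: O(n log n)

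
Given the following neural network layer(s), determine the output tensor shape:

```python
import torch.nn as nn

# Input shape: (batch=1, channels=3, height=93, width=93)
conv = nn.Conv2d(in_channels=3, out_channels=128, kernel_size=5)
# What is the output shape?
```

Input: (1, 3, 93, 93) -> Output: (1, 128, 89, 89)

Answer: (1, 128, 89, 89)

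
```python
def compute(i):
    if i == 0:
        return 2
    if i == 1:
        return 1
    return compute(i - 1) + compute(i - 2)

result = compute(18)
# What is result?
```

Build up from base cases: compute(0)=2, compute(1)=1, compute(2)=3, compute(3)=4, compute(4)=7, compute(5)=11, compute(6)=18, ..., compute(18)=5778

Answer: 5778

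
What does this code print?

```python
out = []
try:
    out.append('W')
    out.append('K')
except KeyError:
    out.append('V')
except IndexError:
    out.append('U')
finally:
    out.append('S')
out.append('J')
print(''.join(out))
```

Execution trace: 'W' (try body) → 'K' (try body, no exception) → 'S' (finally) → 'J' (after the try/except). Output: WKSJ

Answer: WKSJ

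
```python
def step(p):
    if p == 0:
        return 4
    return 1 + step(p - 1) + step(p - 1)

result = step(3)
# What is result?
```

step(p) = 1 + 2·step(p-1), step(0)=4. Closed form: (4+1)·2^3 - 1 = 39.

Answer: 39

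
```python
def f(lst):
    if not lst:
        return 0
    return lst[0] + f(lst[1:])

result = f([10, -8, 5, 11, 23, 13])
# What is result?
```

10 + (-8) + 5 + 11 + 23 + 13 + 0 = 54

Answer: 54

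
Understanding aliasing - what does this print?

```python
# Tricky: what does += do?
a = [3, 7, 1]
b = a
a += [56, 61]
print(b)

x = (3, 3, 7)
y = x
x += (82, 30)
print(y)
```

Key concept: += behavior differs for mutable vs immutable.
Step by step:
`a = [3, 7, 1]` → a = [3, 7, 1]
`b = a` → b = [3, 7, 1] (same object as a)
`a += [56, 61]` → a = [3, 7, 1, 56, 61] (same object as b); b = [3, 7, 1, 56, 61] (same object as a)
`print(b)` → prints [3, 7, 1, 56, 61]
`x = (3, 3, 7)` → x = (3, 3, 7)
`y = x` → y = (3, 3, 7)
`x += (82, 30)` → x = (3, 3, 7, 82, 30)
`print(y)` → prints (3, 3, 7)

Answer:
[3, 7, 1, 56, 61]
(3, 3, 7)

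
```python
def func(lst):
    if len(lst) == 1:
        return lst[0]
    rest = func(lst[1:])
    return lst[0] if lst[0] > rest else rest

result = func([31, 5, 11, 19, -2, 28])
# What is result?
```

Recursive max over [31, 5, 11, 19, -2, 28] = 31

Answer: 31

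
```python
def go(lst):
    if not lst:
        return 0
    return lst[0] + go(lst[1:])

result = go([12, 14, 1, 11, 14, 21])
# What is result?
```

12 + 14 + 1 + 11 + 14 + 21 + 0 = 73

Answer: 73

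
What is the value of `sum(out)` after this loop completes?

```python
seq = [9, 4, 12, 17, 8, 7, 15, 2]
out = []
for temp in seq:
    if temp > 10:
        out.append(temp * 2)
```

Sum of doubled values > 10
`out` takes the values: [] → [24] → [24, 34] → [24, 34, 30]
So `sum(out)` = 88

Answer: 88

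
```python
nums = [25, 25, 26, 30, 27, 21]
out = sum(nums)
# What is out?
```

Trace:
`nums = [25, 25, 26, 30, 27, 21]` → nums = [25, 25, 26, 30, 27, 21]
`out = sum(nums)` → out = 154
So out = 154

Answer: 154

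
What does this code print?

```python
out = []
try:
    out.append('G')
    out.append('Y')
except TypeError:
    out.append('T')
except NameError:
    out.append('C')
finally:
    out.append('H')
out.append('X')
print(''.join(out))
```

Execution trace: 'G' (try body) → 'Y' (try body, no exception) → 'H' (finally) → 'X' (after the try/except). Output: GYHX

Answer: GYHX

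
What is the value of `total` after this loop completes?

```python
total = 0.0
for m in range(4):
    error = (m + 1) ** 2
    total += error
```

Sum of squared losses 1² + 2² + ... + 4²
`total` takes the values: 0.0 → 1.0 → 5.0 → 14.0 → 30.0

Answer: 30.0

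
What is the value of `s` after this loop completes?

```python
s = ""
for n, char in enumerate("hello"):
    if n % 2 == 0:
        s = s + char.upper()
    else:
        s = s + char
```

Uppercase even positions in 'hello'
`s` takes the values: "" → "H" → "He" → "HeL" → "HeLl" → "HeLlO"

Answer: "HeLlO"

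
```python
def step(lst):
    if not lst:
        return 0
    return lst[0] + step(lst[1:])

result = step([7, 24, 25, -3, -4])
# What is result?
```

7 + 24 + 25 + (-3) + (-4) + 0 = 49

Answer: 49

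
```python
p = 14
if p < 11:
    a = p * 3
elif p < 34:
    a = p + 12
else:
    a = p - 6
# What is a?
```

Trace:
`p = 14` → p = 14
`if p < 11: ...` → p < 11 is False, p < 34 is True → a = 26
So a = 26

Answer: 26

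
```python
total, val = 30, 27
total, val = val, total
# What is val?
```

Trace:
`total, val = 30, 27` → total = 30; val = 27
`total, val = val, total` → total = 27; val = 30
So val = 30

Answer: 30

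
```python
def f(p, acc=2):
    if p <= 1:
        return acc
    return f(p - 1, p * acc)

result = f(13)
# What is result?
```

Accumulator trace (n, acc): (13, 2) -> (12, 26) -> (11, 312) -> (10, 3432) -> (9, 34320) -> (8, 308880) -> (7, 2471040) -> (6, 17297280) -> (5, 103783680) -> (4, 518918400) -> (3, 2075673600) -> (2, 6227020800) -> (1, 12454041600) -> return 12454041600

Answer: 12454041600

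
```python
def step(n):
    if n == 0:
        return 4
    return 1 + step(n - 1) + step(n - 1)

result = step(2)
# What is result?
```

step(n) = 1 + 2·step(n-1), step(0)=4. Closed form: (4+1)·2^2 - 1 = 19.

Answer: 19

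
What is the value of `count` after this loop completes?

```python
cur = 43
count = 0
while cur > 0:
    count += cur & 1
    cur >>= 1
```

Count set bits in 43 (binary: 0b101011)
`count` takes the values: 0 → 1 → 2 → 3 → 4

Answer: 4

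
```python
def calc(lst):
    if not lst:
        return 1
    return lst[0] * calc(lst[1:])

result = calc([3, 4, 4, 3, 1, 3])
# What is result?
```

Product over [3, 4, 4, 3, 1, 3] = 3 * 4 * 4 * 3 * 1 * 3 = 432

Answer: 432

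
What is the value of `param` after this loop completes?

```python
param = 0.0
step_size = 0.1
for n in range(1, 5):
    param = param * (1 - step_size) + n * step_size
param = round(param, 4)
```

Moving average with lr=0.1
`param` takes the values: 0.0 → 0.1 → 0.29 → 0.561 → 0.9049

Answer: 0.9049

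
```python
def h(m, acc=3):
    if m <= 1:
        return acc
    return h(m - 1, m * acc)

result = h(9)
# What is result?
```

Accumulator trace (n, acc): (9, 3) -> (8, 27) -> (7, 216) -> (6, 1512) -> (5, 9072) -> (4, 45360) -> (3, 181440) -> (2, 544320) -> (1, 1088640) -> return 1088640

Answer: 1088640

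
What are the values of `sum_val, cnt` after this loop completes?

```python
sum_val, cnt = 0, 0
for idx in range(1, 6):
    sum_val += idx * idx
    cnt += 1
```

Sum of squares and count
`sum_val, cnt` takes the values: (0, 0) → (1, 0) → (1, 1) → (5, 1) → (5, 2) → (14, 2) → (14, 3) → (30, 3) → (30, 4) → (55, 4) → (55, 5)

Answer: 55, 5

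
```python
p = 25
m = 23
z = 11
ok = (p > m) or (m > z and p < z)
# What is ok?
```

Trace:
`p = 25` → p = 25
`m = 23` → m = 23
`z = 11` → z = 11
`ok = (p > m) or (m > z and p < z)` → ok = True
So ok = True

Answer: True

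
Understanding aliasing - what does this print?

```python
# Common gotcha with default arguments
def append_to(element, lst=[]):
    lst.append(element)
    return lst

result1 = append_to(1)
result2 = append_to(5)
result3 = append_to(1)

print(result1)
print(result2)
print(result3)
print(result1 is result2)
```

Key concept: mutable default argument gotcha.
Step by step:
`result1 = append_to(1)` → result1 = [1]
`result2 = append_to(5)` → result1 = [1, 5] (same object as result2); result2 = [1, 5] (same object as result1)
`result3 = append_to(1)` → result1 = [1, 5, 1] (same object as result2, result3); result2 = [1, 5, 1] (same object as result1, result3); result3 = [1, 5, 1] (same object as result1, result2)
`print(result1)` → prints [1, 5, 1]
`print(result2)` → prints [1, 5, 1]
`print(result3)` → prints [1, 5, 1]
`print(result1 is result2)` → prints True

Answer:
[1, 5, 1]
[1, 5, 1]
[1, 5, 1]
True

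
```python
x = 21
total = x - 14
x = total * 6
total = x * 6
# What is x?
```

Trace:
`x = 21` → x = 21
`total = x - 14` → total = 7
`x = total * 6` → x = 42
`total = x * 6` → total = 252
So x = 42

Answer: 42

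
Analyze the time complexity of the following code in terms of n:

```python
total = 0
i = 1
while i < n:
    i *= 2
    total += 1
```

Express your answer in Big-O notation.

Each loop level contributes: log n. Multiplying the contributions gives O(log n).

Answer: O(log n)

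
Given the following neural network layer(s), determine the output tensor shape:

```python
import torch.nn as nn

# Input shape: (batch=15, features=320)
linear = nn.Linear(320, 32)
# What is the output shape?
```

Input: (15, 320) -> Output: (15, 32)

Answer: (15, 32)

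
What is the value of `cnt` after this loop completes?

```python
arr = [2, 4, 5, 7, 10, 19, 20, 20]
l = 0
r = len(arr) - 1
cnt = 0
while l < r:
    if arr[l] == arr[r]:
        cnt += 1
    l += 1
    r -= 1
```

Count matching pairs from ends
`cnt` takes the values: 0

Answer: 0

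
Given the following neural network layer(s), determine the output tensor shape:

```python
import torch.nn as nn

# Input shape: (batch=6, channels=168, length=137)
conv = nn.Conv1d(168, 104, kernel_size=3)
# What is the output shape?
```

Input: (6, 168, 137) -> Output: (6, 104, 135)

Answer: (6, 104, 135)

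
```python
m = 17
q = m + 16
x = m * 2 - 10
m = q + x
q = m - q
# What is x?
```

Trace:
`m = 17` → m = 17
`q = m + 16` → q = 33
`x = m * 2 - 10` → x = 24
`m = q + x` → m = 57
`q = m - q` → q = 24
So x = 24

Answer: 24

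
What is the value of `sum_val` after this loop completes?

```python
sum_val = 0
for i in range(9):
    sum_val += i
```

Sum of 0 to 8 = 36
`sum_val` takes the values: 0 → 1 → 3 → 6 → 10 → 15 → 21 → 28 → 36

Answer: 36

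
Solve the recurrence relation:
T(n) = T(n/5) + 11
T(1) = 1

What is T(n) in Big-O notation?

Each step divides n by 5 and adds 11. After log_5(n) steps we reach T(1)=1. So T(n) = 11·log_5(n) + 1 = O(log n).

Answer: O(log n)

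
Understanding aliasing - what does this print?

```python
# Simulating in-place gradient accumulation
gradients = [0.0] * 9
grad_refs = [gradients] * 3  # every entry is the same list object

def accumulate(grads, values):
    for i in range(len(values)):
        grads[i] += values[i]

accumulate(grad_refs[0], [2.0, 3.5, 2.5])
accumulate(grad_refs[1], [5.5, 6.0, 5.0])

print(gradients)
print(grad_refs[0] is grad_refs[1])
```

Key concept: gradient accumulation aliasing.
Step by step:
`gradients = [0.0] * 9` → gradients = [0.0, 0.0, 0.0, 0.0, 0.0, 0.0, 0.0, 0.0, 0.0]
`grad_refs = [gradients] * 3` → grad_refs = [[0.0, 0.0, 0.0, 0.0, 0.0, 0.0, 0.0, 0.0, 0.0], [0.0, 0.0, 0.0, 0.0, 0.0, 0.0, 0.0, 0.0, 0.0], [0.0, 0.0, 0.0, 0.0, 0.0, 0.0, 0.0, 0.0, 0.0]]
`accumulate(grad_refs[0], [2.0, 3.5, 2.5])` → gradients = [2.0, 3.5, 2.5, 0.0, 0.0, 0.0, 0.0, 0.0, 0.0]; grad_refs = [[2.0, 3.5, 2.5, 0.0, 0.0, 0.0, 0.0, 0.0, 0.0], [2.0, 3.5, 2.5, 0.0, 0.0, 0.0, 0.0, 0.0, 0.0], [2.0, 3.5, 2.5, 0.0, 0.0, 0.0, 0.0, 0.0, 0.0]]
`accumulate(grad_refs[1], [5.5, 6.0, 5.0])` → gradients = [7.5, 9.5, 7.5, 0.0, 0.0, 0.0, 0.0, 0.0, 0.0]; grad_refs = [[7.5, 9.5, 7.5, 0.0, 0.0, 0.0, 0.0, 0.0, 0.0], [7.5, 9.5, 7.5, 0.0, 0.0, 0.0, 0.0, 0.0, 0.0], [7.5, 9.5, 7.5, 0.0, 0.0, 0.0, 0.0, 0.0, 0.0]]
`print(gradients)` → prints [7.5, 9.5, 7.5, 0.0, 0.0, 0.0, 0.0, 0.0, 0.0]
`print(grad_refs[0] is grad_refs[1])` → prints True

Answer:
[7.5, 9.5, 7.5, 0.0, 0.0, 0.0, 0.0, 0.0, 0.0]
True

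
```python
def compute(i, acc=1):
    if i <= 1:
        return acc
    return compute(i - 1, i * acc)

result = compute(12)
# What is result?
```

Accumulator trace (n, acc): (12, 1) -> (11, 12) -> (10, 132) -> (9, 1320) -> (8, 11880) -> (7, 95040) -> (6, 665280) -> (5, 3991680) -> (4, 19958400) -> (3, 79833600) -> (2, 239500800) -> (1, 479001600) -> return 479001600

Answer: 479001600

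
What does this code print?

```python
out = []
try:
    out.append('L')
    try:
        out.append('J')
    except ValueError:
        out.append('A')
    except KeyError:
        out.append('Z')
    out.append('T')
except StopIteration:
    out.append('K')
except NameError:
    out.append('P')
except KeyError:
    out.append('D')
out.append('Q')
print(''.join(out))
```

Execution trace: 'L' (try body) → 'J' (inner try body, no exception) → 'T' (try body, no exception) → 'Q' (after the try/except). Output: LJTQ

Answer: LJTQ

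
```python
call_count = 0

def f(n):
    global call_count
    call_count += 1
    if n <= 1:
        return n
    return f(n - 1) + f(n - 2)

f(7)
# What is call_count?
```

Calls(n) = 1 + Calls(n-1) + Calls(n-2); Calls(0)=Calls(1)=1. For n=7 this gives 41.

Answer: 41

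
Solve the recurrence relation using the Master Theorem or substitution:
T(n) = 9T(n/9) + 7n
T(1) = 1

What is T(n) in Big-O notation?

By Master Theorem: a=9, b=9, f(n)=7n. Since log_9(9) = 1 and f(n) = Θ(n^1), Case 2 applies. T(n) = O(n log n).

Answer: O(n log n)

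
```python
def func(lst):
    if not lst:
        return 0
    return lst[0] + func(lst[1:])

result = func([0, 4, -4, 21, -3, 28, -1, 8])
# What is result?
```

0 + 4 + (-4) + 21 + (-3) + 28 + (-1) + 8 + 0 = 53

Answer: 53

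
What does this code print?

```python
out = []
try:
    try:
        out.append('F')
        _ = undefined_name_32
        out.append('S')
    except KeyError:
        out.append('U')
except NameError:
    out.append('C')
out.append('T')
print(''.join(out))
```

Execution trace: 'F' (try body) → 'C' (outer except NameError) → 'T' (after the try/except). Output: FCT

Answer: FCT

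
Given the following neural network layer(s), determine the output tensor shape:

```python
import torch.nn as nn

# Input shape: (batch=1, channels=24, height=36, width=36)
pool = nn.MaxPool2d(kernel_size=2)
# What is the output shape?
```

Input: (1, 24, 36, 36) -> Output: (1, 24, 18, 18)

Answer: (1, 24, 18, 18)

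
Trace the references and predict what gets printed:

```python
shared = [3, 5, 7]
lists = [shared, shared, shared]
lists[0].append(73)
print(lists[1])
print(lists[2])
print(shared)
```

Key concept: list of same reference.
Step by step:
`shared = [3, 5, 7]` → shared = [3, 5, 7]
`lists = [shared, shared, shared]` → lists = [[3, 5, 7], [3, 5, 7], [3, 5, 7]]
`lists[0].append(73)` → shared = [3, 5, 7, 73]; lists = [[3, 5, 7, 73], [3, 5, 7, 73], [3, 5, 7, 73]]
`print(lists[1])` → prints [3, 5, 7, 73]
`print(lists[2])` → prints [3, 5, 7, 73]
`print(shared)` → prints [3, 5, 7, 73]

Answer:
[3, 5, 7, 73]
[3, 5, 7, 73]
[3, 5, 7, 73]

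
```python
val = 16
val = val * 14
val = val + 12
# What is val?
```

Trace:
`val = 16` → val = 16
`val = val * 14` → val = 224
`val = val + 12` → val = 236
So val = 236

Answer: 236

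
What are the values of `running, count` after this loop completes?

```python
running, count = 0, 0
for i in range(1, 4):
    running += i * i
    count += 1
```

Sum of squares and count
`running, count` takes the values: (0, 0) → (1, 0) → (1, 1) → (5, 1) → (5, 2) → (14, 2) → (14, 3)

Answer: 14, 3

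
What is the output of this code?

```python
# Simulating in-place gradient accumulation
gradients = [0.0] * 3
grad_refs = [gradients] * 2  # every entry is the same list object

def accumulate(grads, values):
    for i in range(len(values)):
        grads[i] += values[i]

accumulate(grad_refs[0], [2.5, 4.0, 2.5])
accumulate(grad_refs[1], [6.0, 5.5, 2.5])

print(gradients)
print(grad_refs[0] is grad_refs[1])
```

Key concept: gradient accumulation aliasing.
Step by step:
`gradients = [0.0] * 3` → gradients = [0.0, 0.0, 0.0]
`grad_refs = [gradients] * 2` → grad_refs = [[0.0, 0.0, 0.0], [0.0, 0.0, 0.0]]
`accumulate(grad_refs[0], [2.5, 4.0, 2.5])` → gradients = [2.5, 4.0, 2.5]; grad_refs = [[2.5, 4.0, 2.5], [2.5, 4.0, 2.5]]
`accumulate(grad_refs[1], [6.0, 5.5, 2.5])` → gradients = [8.5, 9.5, 5.0]; grad_refs = [[8.5, 9.5, 5.0], [8.5, 9.5, 5.0]]
`print(gradients)` → prints [8.5, 9.5, 5.0]
`print(grad_refs[0] is grad_refs[1])` → prints True

Answer:
[8.5, 9.5, 5.0]
True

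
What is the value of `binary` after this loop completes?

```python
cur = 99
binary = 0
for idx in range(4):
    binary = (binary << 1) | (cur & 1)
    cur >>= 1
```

Reverse lowest 4 bits of 99
`binary` takes the values: 0 → 1 → 3 → 6 → 12

Answer: 12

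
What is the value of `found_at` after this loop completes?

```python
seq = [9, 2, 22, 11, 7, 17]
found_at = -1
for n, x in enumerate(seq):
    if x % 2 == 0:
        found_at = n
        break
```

First even number index in [9, 2, 22, 11, 7, 17]
`found_at` takes the values: -1 → 1

Answer: 1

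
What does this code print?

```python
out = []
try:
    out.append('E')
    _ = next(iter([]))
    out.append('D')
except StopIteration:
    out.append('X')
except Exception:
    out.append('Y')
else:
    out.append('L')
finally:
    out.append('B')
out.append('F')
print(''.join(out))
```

Execution trace: 'E' (try body) → 'X' (except StopIteration) → 'B' (finally) → 'F' (after the try/except). Output: EXBF

Answer: EXBF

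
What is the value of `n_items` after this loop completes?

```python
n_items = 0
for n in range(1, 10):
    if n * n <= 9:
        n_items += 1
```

Count numbers where n² ≤ 9
`n_items` takes the values: 0 → 1 → 2 → 3

Answer: 3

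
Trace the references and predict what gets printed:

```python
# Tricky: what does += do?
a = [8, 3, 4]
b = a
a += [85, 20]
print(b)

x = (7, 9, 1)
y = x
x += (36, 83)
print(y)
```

Key concept: += behavior differs for mutable vs immutable.
Step by step:
`a = [8, 3, 4]` → a = [8, 3, 4]
`b = a` → b = [8, 3, 4] (same object as a)
`a += [85, 20]` → a = [8, 3, 4, 85, 20] (same object as b); b = [8, 3, 4, 85, 20] (same object as a)
`print(b)` → prints [8, 3, 4, 85, 20]
`x = (7, 9, 1)` → x = (7, 9, 1)
`y = x` → y = (7, 9, 1)
`x += (36, 83)` → x = (7, 9, 1, 36, 83)
`print(y)` → prints (7, 9, 1)

Answer:
[8, 3, 4, 85, 20]
(7, 9, 1)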